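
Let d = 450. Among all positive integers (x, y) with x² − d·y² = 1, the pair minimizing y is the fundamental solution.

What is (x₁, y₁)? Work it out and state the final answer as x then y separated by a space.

19601 924

d=450: √d = [21; 4,1,2,4,2,1,4,42] (ℓ=8, even), read p_7/q_7
i=0: a=21 ⇒ p=21, q=1
i=1: a=4 ⇒ p=85, q=4
i=2: a=1 ⇒ p=106, q=5
…
i=4: a=4 ⇒ p=1294, q=61
i=5: a=2 ⇒ p=2885, q=136
i=6: a=1 ⇒ p=4179, q=197
i=7: a=4 ⇒ p=19601, q=924
fundamental: x₁=19601, y₁=924  (since 384199201 − 450·853776 = 1)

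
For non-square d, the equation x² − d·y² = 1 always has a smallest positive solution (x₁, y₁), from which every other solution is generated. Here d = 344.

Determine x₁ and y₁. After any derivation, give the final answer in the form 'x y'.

√344 → a₀=18, period (1,1,4,1,3,1,4,1,1,36); ℓ=10 even so k=9
a_0=18:  p_0=18·1+0=18,  q_0=18·0+1=1
…
a_2=1:  p_2=1·19+18=37,  q_2=1·1+1=2
a_3=4:  p_3=4·37+19=167,  q_3=4·2+1=9
…
a_5=3:  p_5=3·204+167=779,  q_5=3·11+9=42
a_6=1:  p_6=1·779+204=983,  q_6=1·42+11=53
a_7=4:  p_7=4·983+779=4711,  q_7=4·53+42=254
a_8=1:  p_8=1·4711+983=5694,  q_8=1·254+53=307
a_9=1:  p_9=1·5694+4711=10405,  q_9=1·307+254=561
(x₁, y₁) = (10405, 561);  10405² − 344·561² = 1 ✓

10405 561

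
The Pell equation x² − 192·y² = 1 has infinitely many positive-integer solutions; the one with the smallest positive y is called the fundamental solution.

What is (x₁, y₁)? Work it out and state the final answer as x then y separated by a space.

97 7

√192 → a₀=13, period (1,5,1,26); ℓ=4 even so k=3
k=0  a_k=13  p_k/q_k = 13/1
k=1  a_k=1  p_k/q_k = 14/1
k=2  a_k=5  p_k/q_k = 83/6
k=3  a_k=1  p_k/q_k = 97/7
(x₁, y₁) = (97, 7);  97² − 192·7² = 1 ✓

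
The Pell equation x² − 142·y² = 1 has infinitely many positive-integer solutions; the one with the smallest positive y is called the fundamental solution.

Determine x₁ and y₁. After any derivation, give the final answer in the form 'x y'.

[11; 1,10,1,22] for √142; ℓ=4 ⇒ convergent index 3
step 0: (11, 1)  from 11·(1,0) + (0,1)
…
step 2: (131, 11)  from 10·(12,1) + (11,1)
step 3: (143, 12)  from 1·(131,11) + (12,1)
fundamental: x₁=143, y₁=12  (since 20449 − 142·144 = 1)

143 12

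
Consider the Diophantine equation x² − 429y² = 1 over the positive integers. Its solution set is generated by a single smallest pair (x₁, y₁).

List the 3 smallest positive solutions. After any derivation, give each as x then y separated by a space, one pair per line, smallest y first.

1524095 73584
4645731138049 224298012960
14161071197688057215 683702960124468816

√429 = [20; 1,2,2,9,1,12,1,9,2,2,1,40, …], period ℓ=12 (even) → k=11
k=0  a_k=20  p_k/q_k = 20/1
k=1  a_k=1  p_k/q_k = 21/1
…
k=3  a_k=2  p_k/q_k = 145/7
k=4  a_k=9  p_k/q_k = 1367/66
…
k=6  a_k=12  p_k/q_k = 19511/942
k=7  a_k=1  p_k/q_k = 21023/1015
…
k=9  a_k=2  p_k/q_k = 438459/21169
k=10  a_k=2  p_k/q_k = 1085636/52415
k=11  a_k=1  p_k/q_k = 1524095/73584
→ (1524095, 73584).  Check: 1524095²=2322865569025, 429·73584²=2322865569024, difference 1.
n=2: (1524095,73584)∘(1524095,73584) = (1524095·1524095+429·73584·73584, 1524095·73584+73584·1524095) = (4645731138049,224298012960)
n=3: (4645731138049,224298012960)∘(1524095,73584) = (1524095·4645731138049+429·73584·224298012960, 1524095·224298012960+73584·4645731138049) = (14161071197688057215,683702960124468816)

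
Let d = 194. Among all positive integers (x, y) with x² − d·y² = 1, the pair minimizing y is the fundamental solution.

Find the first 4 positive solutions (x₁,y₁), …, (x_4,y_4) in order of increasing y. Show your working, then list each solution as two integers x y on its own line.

[13; 1,12,1,26] for √194; ℓ=4 ⇒ convergent index 3
step 0: (13, 1)  from 13·(1,0) + (0,1)
…
step 2: (181, 13)  from 12·(14,1) + (13,1)
step 3: (195, 14)  from 1·(181,13) + (14,1)
→ (195, 14).  Check: 195²=38025, 194·14²=38024, difference 1.
n=2: (195,14)∘(195,14) = (195·195+194·14·14, 195·14+14·195) = (76049,5460)
n=3: (76049,5460)∘(195,14) = (195·76049+194·14·5460, 195·5460+14·76049) = (29658915,2129386)
n=4: (29658915,2129386)∘(195,14) = (195·29658915+194·14·2129386, 195·2129386+14·29658915) = (11566900801,830455080)

195 14
76049 5460
29658915 2129386
11566900801 830455080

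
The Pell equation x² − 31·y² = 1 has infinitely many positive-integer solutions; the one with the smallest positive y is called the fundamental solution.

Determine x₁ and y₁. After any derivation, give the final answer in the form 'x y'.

1520 273

d=31: √d = [5; 1,1,3,5,3,1,1,10] (ℓ=8, even), read p_7/q_7
k=0  a_k=5  p_k/q_k = 5/1
…
k=6  a_k=1  p_k/q_k = 863/155
k=7  a_k=1  p_k/q_k = 1520/273
(x₁, y₁) = (1520, 273);  1520² − 31·273² = 1 ✓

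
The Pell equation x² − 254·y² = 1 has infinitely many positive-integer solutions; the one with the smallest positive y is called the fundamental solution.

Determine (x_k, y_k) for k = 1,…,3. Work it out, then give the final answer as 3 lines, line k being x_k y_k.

d=254: √d = [15; 1,14,1,30] (ℓ=4, even), read p_3/q_3
a_0=15:  p_0=15·1+0=15,  q_0=15·0+1=1
a_1=1:  p_1=1·15+1=16,  q_1=1·1+0=1
a_2=14:  p_2=14·16+15=239,  q_2=14·1+1=15
a_3=1:  p_3=1·239+16=255,  q_3=1·15+1=16
fundamental: x₁=255, y₁=16  (since 65025 − 254·256 = 1)
k=2:  x_2 = 255·255+254·16·16 = 130049,  y_2 = 255·16+16·255 = 8160
k=3:  x_3 = 255·130049+254·16·8160 = 66324735,  y_3 = 255·8160+16·130049 = 4161584

255 16
130049 8160
66324735 4161584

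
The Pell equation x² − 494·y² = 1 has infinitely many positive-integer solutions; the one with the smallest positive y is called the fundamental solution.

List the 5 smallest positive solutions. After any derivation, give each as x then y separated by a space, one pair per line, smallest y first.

√494 = [22; 4,2,2,1,2,1,2,2,4,44, …], period ℓ=10 (even) → k=9
k=0  a_k=22  p_k/q_k = 22/1
k=1  a_k=4  p_k/q_k = 89/4
k=2  a_k=2  p_k/q_k = 200/9
…
k=5  a_k=2  p_k/q_k = 1867/84
k=6  a_k=1  p_k/q_k = 2556/115
…
k=8  a_k=2  p_k/q_k = 16514/743
k=9  a_k=4  p_k/q_k = 73035/3286
fundamental: x₁=73035, y₁=3286  (since 5334111225 − 494·10797796 = 1)
(x_2, y_2) = (73035·73035 + 494·3286·3286, 73035·3286 + 3286·73035) = (10668222449, 479986020)
(x_3, y_3) = (73035·10668222449 + 494·3286·479986020, 73035·479986020 + 3286·10668222449) = (1558307253052395, 70111557938114)
(x_4, y_4) = (73035·1558307253052395 + 494·3286·70111557938114, 73035·70111557938114 + 3286·1558307253052395) = (227621940442695115201, 10241195267540325960)
(x_5, y_5) = (73035·227621940442695115201 + 494·3286·10241195267540325960, 73035·10241195267540325960 + 3286·227621940442695115201) = (33248736838906168224357675, 1495931392659503855039086)

73035 3286
10668222449 479986020
1558307253052395 70111557938114
227621940442695115201 10241195267540325960
33248736838906168224357675 1495931392659503855039086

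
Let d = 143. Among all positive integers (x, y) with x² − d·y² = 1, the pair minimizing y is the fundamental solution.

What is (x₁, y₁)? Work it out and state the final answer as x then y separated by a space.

√143 → a₀=11, period (1,22); ℓ=2 even so k=1
k=0  a_k=11  p_k/q_k = 11/1
k=1  a_k=1  p_k/q_k = 12/1
→ (12, 1).  Check: 12²=144, 143·1²=143, difference 1.

12 1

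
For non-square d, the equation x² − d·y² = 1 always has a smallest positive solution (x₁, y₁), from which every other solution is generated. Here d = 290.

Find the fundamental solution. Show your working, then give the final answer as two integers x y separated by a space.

d=290: √d = [17; 34] (ℓ=1, odd), read p_1/q_1
step 0: (17, 1)  from 17·(1,0) + (0,1)
step 1: (579, 34)  from 34·(17,1) + (1,0)
→ (579, 34).  Check: 579²=335241, 290·34²=335240, difference 1.

579 34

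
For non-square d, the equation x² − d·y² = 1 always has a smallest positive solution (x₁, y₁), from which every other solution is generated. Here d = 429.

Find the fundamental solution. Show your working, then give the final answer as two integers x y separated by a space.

1524095 73584

√429 → a₀=20, period (1,2,2,9,1,12,1,9,2,2,1,40); ℓ=12 even so k=11
a_0=20:  p_0=20·1+0=20,  q_0=20·0+1=1
…
a_3=2:  p_3=2·62+21=145,  q_3=2·3+1=7
…
a_7=1:  p_7=1·19511+1512=21023,  q_7=1·942+73=1015
…
a_9=2:  p_9=2·208718+21023=438459,  q_9=2·10077+1015=21169
a_10=2:  p_10=2·438459+208718=1085636,  q_10=2·21169+10077=52415
a_11=1:  p_11=1·1085636+438459=1524095,  q_11=1·52415+21169=73584
fundamental: x₁=1524095, y₁=73584  (since 2322865569025 − 429·5414605056 = 1)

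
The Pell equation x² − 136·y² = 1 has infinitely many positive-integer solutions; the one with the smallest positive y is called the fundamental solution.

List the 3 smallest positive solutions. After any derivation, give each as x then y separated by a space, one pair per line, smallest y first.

[11; 1,1,1,22] for √136; ℓ=4 ⇒ convergent index 3
step 0: (11, 1)  from 11·(1,0) + (0,1)
step 1: (12, 1)  from 1·(11,1) + (1,0)
step 2: (23, 2)  from 1·(12,1) + (11,1)
step 3: (35, 3)  from 1·(23,2) + (12,1)
→ (35, 3).  Check: 35²=1225, 136·3²=1224, difference 1.
k=2:  x_2 = 35·35+136·3·3 = 2449,  y_2 = 35·3+3·35 = 210
k=3:  x_3 = 35·2449+136·3·210 = 171395,  y_3 = 35·210+3·2449 = 14697

35 3
2449 210
171395 14697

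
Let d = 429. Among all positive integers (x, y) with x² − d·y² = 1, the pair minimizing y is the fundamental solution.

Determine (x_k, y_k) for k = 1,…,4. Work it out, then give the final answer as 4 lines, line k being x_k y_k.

d=429: √d = [20; 1,2,2,9,1,12,1,9,2,2,1,40] (ℓ=12, even), read p_11/q_11
a_0=20:  p_0=20·1+0=20,  q_0=20·0+1=1
a_1=1:  p_1=1·20+1=21,  q_1=1·1+0=1
…
a_3=2:  p_3=2·62+21=145,  q_3=2·3+1=7
a_4=9:  p_4=9·145+62=1367,  q_4=9·7+3=66
a_5=1:  p_5=1·1367+145=1512,  q_5=1·66+7=73
…
a_7=1:  p_7=1·19511+1512=21023,  q_7=1·942+73=1015
…
a_10=2:  p_10=2·438459+208718=1085636,  q_10=2·21169+10077=52415
a_11=1:  p_11=1·1085636+438459=1524095,  q_11=1·52415+21169=73584
(x₁, y₁) = (1524095, 73584);  1524095² − 429·73584² = 1 ✓
(1524095+73584√429)^2 = 4645731138049 + 224298012960√429
(1524095+73584√429)^3 = 14161071197688057215 + 683702960124468816√429
(1524095+73584√429)^4 = 43165635614076113391052801 + 2084056526021580302230080√429

1524095 73584
4645731138049 224298012960
14161071197688057215 683702960124468816
43165635614076113391052801 2084056526021580302230080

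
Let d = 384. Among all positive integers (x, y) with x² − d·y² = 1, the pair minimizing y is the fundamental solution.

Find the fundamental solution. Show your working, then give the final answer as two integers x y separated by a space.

4801 245

[19; 1,1,2,9,2,1,1,38] for √384; ℓ=8 ⇒ convergent index 7
i=0: a=19 ⇒ p=19, q=1
…
i=2: a=1 ⇒ p=39, q=2
i=3: a=2 ⇒ p=98, q=5
…
i=6: a=1 ⇒ p=2861, q=146
i=7: a=1 ⇒ p=4801, q=245
fundamental: x₁=4801, y₁=245  (since 23049601 − 384·60025 = 1)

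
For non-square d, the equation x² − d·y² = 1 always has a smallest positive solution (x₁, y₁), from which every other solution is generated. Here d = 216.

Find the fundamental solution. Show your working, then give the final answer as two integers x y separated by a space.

485 33

[14; 1,2,3,2,1,28] for √216; ℓ=6 ⇒ convergent index 5
step 0: (14, 1)  from 14·(1,0) + (0,1)
…
step 3: (147, 10)  from 3·(44,3) + (15,1)
step 4: (338, 23)  from 2·(147,10) + (44,3)
step 5: (485, 33)  from 1·(338,23) + (147,10)
(x₁, y₁) = (485, 33);  485² − 216·33² = 1 ✓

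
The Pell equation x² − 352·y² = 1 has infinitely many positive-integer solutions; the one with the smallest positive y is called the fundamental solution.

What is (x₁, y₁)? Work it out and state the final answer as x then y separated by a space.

d=352: √d = [18; 1,3,5,9,5,3,1,36] (ℓ=8, even), read p_7/q_7
k=0  a_k=18  p_k/q_k = 18/1
k=1  a_k=1  p_k/q_k = 19/1
k=2  a_k=3  p_k/q_k = 75/4
…
k=5  a_k=5  p_k/q_k = 18499/986
k=6  a_k=3  p_k/q_k = 59118/3151
k=7  a_k=1  p_k/q_k = 77617/4137
(x₁, y₁) = (77617, 4137);  77617² − 352·4137² = 1 ✓

77617 4137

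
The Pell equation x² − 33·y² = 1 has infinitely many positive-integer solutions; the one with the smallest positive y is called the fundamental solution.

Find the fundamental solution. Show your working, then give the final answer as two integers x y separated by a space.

d=33: √d = [5; 1,2,1,10] (ℓ=4, even), read p_3/q_3
k=0  a_k=5  p_k/q_k = 5/1
…
k=2  a_k=2  p_k/q_k = 17/3
k=3  a_k=1  p_k/q_k = 23/4
→ (23, 4).  Check: 23²=529, 33·4²=528, difference 1.

23 4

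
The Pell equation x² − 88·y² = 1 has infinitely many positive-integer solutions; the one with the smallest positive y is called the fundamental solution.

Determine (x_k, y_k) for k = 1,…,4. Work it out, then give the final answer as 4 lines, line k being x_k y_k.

197 21
77617 8274
30580901 3259935
12048797377 1284406116

[9; 2,1,1,1,2,18] for √88; ℓ=6 ⇒ convergent index 5
i=0: a=9 ⇒ p=9, q=1
…
i=3: a=1 ⇒ p=47, q=5
i=4: a=1 ⇒ p=75, q=8
i=5: a=2 ⇒ p=197, q=21
(x₁, y₁) = (197, 21);  197² − 88·21² = 1 ✓
n=2: (197,21)∘(197,21) = (197·197+88·21·21, 197·21+21·197) = (77617,8274)
n=3: (77617,8274)∘(197,21) = (197·77617+88·21·8274, 197·8274+21·77617) = (30580901,3259935)
n=4: (30580901,3259935)∘(197,21) = (197·30580901+88·21·3259935, 197·3259935+21·30580901) = (12048797377,1284406116)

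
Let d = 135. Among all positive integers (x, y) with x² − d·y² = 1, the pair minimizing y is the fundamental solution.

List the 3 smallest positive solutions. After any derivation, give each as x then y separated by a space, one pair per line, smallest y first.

244 21
119071 10248
58106404 5001003

d=135: √d = [11; 1,1,1,1,1,1,1,22] (ℓ=8, even), read p_7/q_7
i=0: a=11 ⇒ p=11, q=1
i=1: a=1 ⇒ p=12, q=1
…
i=3: a=1 ⇒ p=35, q=3
i=4: a=1 ⇒ p=58, q=5
i=5: a=1 ⇒ p=93, q=8
i=6: a=1 ⇒ p=151, q=13
i=7: a=1 ⇒ p=244, q=21
→ (244, 21).  Check: 244²=59536, 135·21²=59535, difference 1.
n=2: (244,21)∘(244,21) = (244·244+135·21·21, 244·21+21·244) = (119071,10248)
n=3: (119071,10248)∘(244,21) = (244·119071+135·21·10248, 244·10248+21·119071) = (58106404,5001003)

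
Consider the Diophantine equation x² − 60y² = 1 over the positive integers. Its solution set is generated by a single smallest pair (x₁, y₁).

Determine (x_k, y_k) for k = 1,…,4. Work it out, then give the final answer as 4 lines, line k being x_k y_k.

[7; 1,2,1,14] for √60; ℓ=4 ⇒ convergent index 3
step 0: (7, 1)  from 7·(1,0) + (0,1)
step 1: (8, 1)  from 1·(7,1) + (1,0)
step 2: (23, 3)  from 2·(8,1) + (7,1)
step 3: (31, 4)  from 1·(23,3) + (8,1)
→ (31, 4).  Check: 31²=961, 60·4²=960, difference 1.
(31+4√60)^2 = 1921 + 248√60
(31+4√60)^3 = 119071 + 15372√60
(31+4√60)^4 = 7380481 + 952816√60

31 4
1921 248
119071 15372
7380481 952816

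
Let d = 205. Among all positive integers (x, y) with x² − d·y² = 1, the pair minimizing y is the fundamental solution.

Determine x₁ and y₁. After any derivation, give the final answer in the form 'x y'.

39689 2772

d=205: √d = [14; 3,6,1,4,1,6,3,28] (ℓ=8, even), read p_7/q_7
k=0  a_k=14  p_k/q_k = 14/1
k=1  a_k=3  p_k/q_k = 43/3
k=2  a_k=6  p_k/q_k = 272/19
k=3  a_k=1  p_k/q_k = 315/22
…
k=6  a_k=6  p_k/q_k = 12614/881
k=7  a_k=3  p_k/q_k = 39689/2772
fundamental: x₁=39689, y₁=2772  (since 1575216721 − 205·7683984 = 1)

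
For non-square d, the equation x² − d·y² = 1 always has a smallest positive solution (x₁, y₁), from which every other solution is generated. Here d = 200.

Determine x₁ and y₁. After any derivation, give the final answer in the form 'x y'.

99 7

[14; 7,28] for √200; ℓ=2 ⇒ convergent index 1
a_0=14:  p_0=14·1+0=14,  q_0=14·0+1=1
a_1=7:  p_1=7·14+1=99,  q_1=7·1+0=7
fundamental: x₁=99, y₁=7  (since 9801 − 200·49 = 1)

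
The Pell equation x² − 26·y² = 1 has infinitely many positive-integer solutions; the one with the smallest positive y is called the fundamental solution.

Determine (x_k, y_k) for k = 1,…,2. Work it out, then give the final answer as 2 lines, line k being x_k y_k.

51 10
5201 1020

[5; 10] for √26; ℓ=1 ⇒ convergent index 1
i=0: a=5 ⇒ p=5, q=1
i=1: a=10 ⇒ p=51, q=10
(x₁, y₁) = (51, 10);  51² − 26·10² = 1 ✓
k=2:  x_2 = 51·51+26·10·10 = 5201,  y_2 = 51·10+10·51 = 1020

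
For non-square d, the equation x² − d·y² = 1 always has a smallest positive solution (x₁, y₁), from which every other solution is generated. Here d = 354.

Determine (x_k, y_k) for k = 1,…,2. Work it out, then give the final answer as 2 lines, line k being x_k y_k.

d=354: √d = [18; 1,4,2,2,18,2,2,4,1,36] (ℓ=10, even), read p_9/q_9
step 0: (18, 1)  from 18·(1,0) + (0,1)
step 1: (19, 1)  from 1·(18,1) + (1,0)
…
step 3: (207, 11)  from 2·(94,5) + (19,1)
step 4: (508, 27)  from 2·(207,11) + (94,5)
step 5: (9351, 497)  from 18·(508,27) + (207,11)
step 6: (19210, 1021)  from 2·(9351,497) + (508,27)
…
step 8: (210294, 11177)  from 4·(47771,2539) + (19210,1021)
step 9: (258065, 13716)  from 1·(210294,11177) + (47771,2539)
(x₁, y₁) = (258065, 13716);  258065² − 354·13716² = 1 ✓
n=2: (258065,13716)∘(258065,13716) = (258065·258065+354·13716·13716, 258065·13716+13716·258065) = (133195088449,7079239080)

258065 13716
133195088449 7079239080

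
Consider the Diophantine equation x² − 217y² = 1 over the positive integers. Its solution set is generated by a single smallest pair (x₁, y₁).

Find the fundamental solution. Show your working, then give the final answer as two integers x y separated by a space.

[14; 1,2,1,2,1,…,2,1,28] for √217; ℓ=16 ⇒ convergent index 15
k=0  a_k=14  p_k/q_k = 14/1
…
k=2  a_k=2  p_k/q_k = 44/3
k=3  a_k=1  p_k/q_k = 59/4
k=4  a_k=2  p_k/q_k = 162/11
k=5  a_k=1  p_k/q_k = 221/15
k=6  a_k=1  p_k/q_k = 383/26
…
k=8  a_k=4  p_k/q_k = 15055/1022
k=9  a_k=9  p_k/q_k = 139163/9447
k=10  a_k=1  p_k/q_k = 154218/10469
k=11  a_k=1  p_k/q_k = 293381/19916
k=12  a_k=2  p_k/q_k = 740980/50301
…
k=14  a_k=2  p_k/q_k = 2809702/190735
k=15  a_k=1  p_k/q_k = 3844063/260952
(x₁, y₁) = (3844063, 260952);  3844063² − 217·260952² = 1 ✓

3844063 260952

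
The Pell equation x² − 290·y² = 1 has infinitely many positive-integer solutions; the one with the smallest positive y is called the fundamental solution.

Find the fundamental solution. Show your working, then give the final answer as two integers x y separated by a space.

√290 → a₀=17, period (34); ℓ=1 odd so k=1
i=0: a=17 ⇒ p=17, q=1
i=1: a=34 ⇒ p=579, q=34
→ (579, 34).  Check: 579²=335241, 290·34²=335240, difference 1.

579 34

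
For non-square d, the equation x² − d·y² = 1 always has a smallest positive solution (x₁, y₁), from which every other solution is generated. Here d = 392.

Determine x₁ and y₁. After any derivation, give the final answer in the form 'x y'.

d=392: √d = [19; 1,3,1,38] (ℓ=4, even), read p_3/q_3
i=0: a=19 ⇒ p=19, q=1
i=1: a=1 ⇒ p=20, q=1
i=2: a=3 ⇒ p=79, q=4
i=3: a=1 ⇒ p=99, q=5
→ (99, 5).  Check: 99²=9801, 392·5²=9800, difference 1.

99 5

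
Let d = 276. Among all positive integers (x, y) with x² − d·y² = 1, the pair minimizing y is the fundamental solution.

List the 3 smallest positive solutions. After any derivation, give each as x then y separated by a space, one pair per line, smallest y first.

d=276: √d = [16; 1,1,1,1,2,2,2,1,1,1,1,32] (ℓ=12, even), read p_11/q_11
i=0: a=16 ⇒ p=16, q=1
…
i=2: a=1 ⇒ p=33, q=2
i=3: a=1 ⇒ p=50, q=3
i=4: a=1 ⇒ p=83, q=5
…
i=6: a=2 ⇒ p=515, q=31
…
i=10: a=1 ⇒ p=4768, q=287
i=11: a=1 ⇒ p=7775, q=468
→ (7775, 468).  Check: 7775²=60450625, 276·468²=60450624, difference 1.
(x_2, y_2) = (7775·7775 + 276·468·468, 7775·468 + 468·7775) = (120901249, 7277400)
(x_3, y_3) = (7775·120901249 + 276·468·7277400, 7775·7277400 + 468·120901249) = (1880014414175, 113163569532)

7775 468
120901249 7277400
1880014414175 113163569532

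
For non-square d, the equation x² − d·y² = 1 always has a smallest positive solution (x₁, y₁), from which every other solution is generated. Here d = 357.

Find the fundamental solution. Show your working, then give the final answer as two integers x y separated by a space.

3401 180

√357 → a₀=18, period (1,8,2,8,1,36); ℓ=6 even so k=5
step 0: (18, 1)  from 18·(1,0) + (0,1)
…
step 3: (359, 19)  from 2·(170,9) + (19,1)
step 4: (3042, 161)  from 8·(359,19) + (170,9)
step 5: (3401, 180)  from 1·(3042,161) + (359,19)
(x₁, y₁) = (3401, 180);  3401² − 357·180² = 1 ✓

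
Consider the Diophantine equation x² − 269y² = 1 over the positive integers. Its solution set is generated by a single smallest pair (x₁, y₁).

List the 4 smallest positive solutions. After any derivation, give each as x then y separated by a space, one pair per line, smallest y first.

13449 820
361751201 22056360
9730383791049 593271970460
261727862849884801 15957829439376720

[16; 2,2,32] for √269; ℓ=3 ⇒ convergent index 5
k=0  a_k=16  p_k/q_k = 16/1
k=1  a_k=2  p_k/q_k = 33/2
k=2  a_k=2  p_k/q_k = 82/5
…
k=4  a_k=2  p_k/q_k = 5396/329
k=5  a_k=2  p_k/q_k = 13449/820
fundamental: x₁=13449, y₁=820  (since 180875601 − 269·672400 = 1)
k=2:  x_2 = 13449·13449+269·820·820 = 361751201,  y_2 = 13449·820+820·13449 = 22056360
k=3:  x_3 = 13449·361751201+269·820·22056360 = 9730383791049,  y_3 = 13449·22056360+820·361751201 = 593271970460
k=4:  x_4 = 13449·9730383791049+269·820·593271970460 = 261727862849884801,  y_4 = 13449·593271970460+820·9730383791049 = 15957829439376720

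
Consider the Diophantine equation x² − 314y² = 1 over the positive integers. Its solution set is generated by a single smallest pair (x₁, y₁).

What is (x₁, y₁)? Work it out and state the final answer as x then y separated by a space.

[17; 1,2,1,1,2,1,34] for √314; ℓ=7 ⇒ convergent index 13
k=0  a_k=17  p_k/q_k = 17/1
k=1  a_k=1  p_k/q_k = 18/1
k=2  a_k=2  p_k/q_k = 53/3
…
k=5  a_k=2  p_k/q_k = 319/18
k=6  a_k=1  p_k/q_k = 443/25
k=7  a_k=34  p_k/q_k = 15381/868
k=8  a_k=1  p_k/q_k = 15824/893
…
k=10  a_k=1  p_k/q_k = 62853/3547
k=11  a_k=1  p_k/q_k = 109882/6201
k=12  a_k=2  p_k/q_k = 282617/15949
k=13  a_k=1  p_k/q_k = 392499/22150
→ (392499, 22150).  Check: 392499²=154055465001, 314·22150²=154055465000, difference 1.

392499 22150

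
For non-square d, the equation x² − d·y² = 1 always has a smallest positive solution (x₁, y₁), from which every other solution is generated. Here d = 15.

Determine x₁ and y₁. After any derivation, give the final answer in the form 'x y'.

4 1

d=15: √d = [3; 1,6] (ℓ=2, even), read p_1/q_1
i=0: a=3 ⇒ p=3, q=1
i=1: a=1 ⇒ p=4, q=1
fundamental: x₁=4, y₁=1  (since 16 − 15·1 = 1)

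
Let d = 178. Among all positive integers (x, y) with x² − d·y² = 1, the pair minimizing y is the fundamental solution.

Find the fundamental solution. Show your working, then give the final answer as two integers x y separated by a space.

1601 120

d=178: √d = [13; 2,1,12,1,2,26] (ℓ=6, even), read p_5/q_5
i=0: a=13 ⇒ p=13, q=1
…
i=3: a=12 ⇒ p=507, q=38
i=4: a=1 ⇒ p=547, q=41
i=5: a=2 ⇒ p=1601, q=120
→ (1601, 120).  Check: 1601²=2563201, 178·120²=2563200, difference 1.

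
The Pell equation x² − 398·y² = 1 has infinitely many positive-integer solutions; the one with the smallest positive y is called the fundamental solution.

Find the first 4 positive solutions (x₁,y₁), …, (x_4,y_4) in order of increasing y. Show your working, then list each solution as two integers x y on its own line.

399 20
318401 15960
254083599 12736060
202758393601 10163359920

[19; 1,18,1,38] for √398; ℓ=4 ⇒ convergent index 3
i=0: a=19 ⇒ p=19, q=1
i=1: a=1 ⇒ p=20, q=1
i=2: a=18 ⇒ p=379, q=19
i=3: a=1 ⇒ p=399, q=20
(x₁, y₁) = (399, 20);  399² − 398·20² = 1 ✓
(399+20√398)^2 = 318401 + 15960√398
(399+20√398)^3 = 254083599 + 12736060√398
(399+20√398)^4 = 202758393601 + 10163359920√398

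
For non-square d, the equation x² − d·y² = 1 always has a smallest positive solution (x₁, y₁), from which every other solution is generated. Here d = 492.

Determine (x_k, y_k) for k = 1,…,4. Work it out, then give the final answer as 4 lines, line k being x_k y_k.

√492 → a₀=22, period (5,1,1,10,1,1,5,44); ℓ=8 even so k=7
step 0: (22, 1)  from 22·(1,0) + (0,1)
step 1: (111, 5)  from 5·(22,1) + (1,0)
…
step 3: (244, 11)  from 1·(133,6) + (111,5)
step 4: (2573, 116)  from 10·(244,11) + (133,6)
…
step 6: (5390, 243)  from 1·(2817,127) + (2573,116)
step 7: (29767, 1342)  from 5·(5390,243) + (2817,127)
fundamental: x₁=29767, y₁=1342  (since 886074289 − 492·1800964 = 1)
(29767+1342√492)^2 = 1772148577 + 79894628√492
(29767+1342√492)^3 = 105503093353351 + 4756446782010√492
(29767+1342√492)^4 = 6281021157926249857 + 283170302640288712√492

29767 1342
1772148577 79894628
105503093353351 4756446782010
6281021157926249857 283170302640288712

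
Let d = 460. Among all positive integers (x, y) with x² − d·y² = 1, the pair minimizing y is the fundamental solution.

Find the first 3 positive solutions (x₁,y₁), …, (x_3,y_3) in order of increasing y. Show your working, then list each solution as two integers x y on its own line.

2535751 118230
12860066268001 599603681460
65219851798297071751 3040891269731634690

√460 → a₀=21, period (2,4,3,1,2,10,2,1,3,4,2,42); ℓ=12 even so k=11
i=0: a=21 ⇒ p=21, q=1
…
i=3: a=3 ⇒ p=622, q=29
i=4: a=1 ⇒ p=815, q=38
…
i=7: a=2 ⇒ p=48922, q=2281
…
i=9: a=3 ⇒ p=265693, q=12388
i=10: a=4 ⇒ p=1135029, q=52921
i=11: a=2 ⇒ p=2535751, q=118230
fundamental: x₁=2535751, y₁=118230  (since 6430033134001 − 460·13978332900 = 1)
(2535751+118230√460)^2 = 12860066268001 + 599603681460√460
(2535751+118230√460)^3 = 65219851798297071751 + 3040891269731634690√460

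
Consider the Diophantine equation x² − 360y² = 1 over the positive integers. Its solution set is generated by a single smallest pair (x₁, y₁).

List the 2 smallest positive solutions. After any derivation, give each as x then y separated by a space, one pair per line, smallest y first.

√360 = [18; 1,36, …], period ℓ=2 (even) → k=1
i=0: a=18 ⇒ p=18, q=1
i=1: a=1 ⇒ p=19, q=1
fundamental: x₁=19, y₁=1  (since 361 − 360·1 = 1)
(19+1√360)^2 = 721 + 38√360

19 1
721 38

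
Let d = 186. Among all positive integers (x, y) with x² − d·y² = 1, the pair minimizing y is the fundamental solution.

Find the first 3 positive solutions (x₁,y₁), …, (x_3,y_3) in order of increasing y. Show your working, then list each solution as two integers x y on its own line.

√186 = [13; 1,1,1,3,4,3,1,1,1,26, …], period ℓ=10 (even) → k=9
step 0: (13, 1)  from 13·(1,0) + (0,1)
step 1: (14, 1)  from 1·(13,1) + (1,0)
step 2: (27, 2)  from 1·(14,1) + (13,1)
…
step 4: (150, 11)  from 3·(41,3) + (27,2)
step 5: (641, 47)  from 4·(150,11) + (41,3)
step 6: (2073, 152)  from 3·(641,47) + (150,11)
step 7: (2714, 199)  from 1·(2073,152) + (641,47)
step 8: (4787, 351)  from 1·(2714,199) + (2073,152)
step 9: (7501, 550)  from 1·(4787,351) + (2714,199)
fundamental: x₁=7501, y₁=550  (since 56265001 − 186·302500 = 1)
n=2: (7501,550)∘(7501,550) = (7501·7501+186·550·550, 7501·550+550·7501) = (112530001,8251100)
n=3: (112530001,8251100)∘(7501,550) = (7501·112530001+186·550·8251100, 7501·8251100+550·112530001) = (1688175067501,123783001650)

7501 550
112530001 8251100
1688175067501 123783001650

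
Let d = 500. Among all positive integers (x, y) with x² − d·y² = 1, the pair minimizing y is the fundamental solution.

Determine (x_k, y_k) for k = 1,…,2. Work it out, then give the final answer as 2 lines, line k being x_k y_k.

√500 = [22; 2,1,3,2,1,…,1,2,44, …], period ℓ=14 (even) → k=13
i=0: a=22 ⇒ p=22, q=1
i=1: a=2 ⇒ p=45, q=2
…
i=3: a=3 ⇒ p=246, q=11
i=4: a=2 ⇒ p=559, q=25
…
i=6: a=1 ⇒ p=1364, q=61
i=7: a=10 ⇒ p=14445, q=646
…
i=11: a=3 ⇒ p=259205, q=11592
i=12: a=1 ⇒ p=335522, q=15005
i=13: a=2 ⇒ p=930249, q=41602
fundamental: x₁=930249, y₁=41602  (since 865363202001 − 500·1730726404 = 1)
(930249+41602√500)^2 = 1730726404001 + 77400437796√500

930249 41602
1730726404001 77400437796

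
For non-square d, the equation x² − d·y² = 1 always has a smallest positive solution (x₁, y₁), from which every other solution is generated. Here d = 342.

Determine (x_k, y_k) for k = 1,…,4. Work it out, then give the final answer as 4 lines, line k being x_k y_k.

√342 → a₀=18, period (2,36); ℓ=2 even so k=1
k=0  a_k=18  p_k/q_k = 18/1
k=1  a_k=2  p_k/q_k = 37/2
(x₁, y₁) = (37, 2);  37² − 342·2² = 1 ✓
k=2:  x_2 = 37·37+342·2·2 = 2737,  y_2 = 37·2+2·37 = 148
k=3:  x_3 = 37·2737+342·2·148 = 202501,  y_3 = 37·148+2·2737 = 10950
k=4:  x_4 = 37·202501+342·2·10950 = 14982337,  y_4 = 37·10950+2·202501 = 810152

37 2
2737 148
202501 10950
14982337 810152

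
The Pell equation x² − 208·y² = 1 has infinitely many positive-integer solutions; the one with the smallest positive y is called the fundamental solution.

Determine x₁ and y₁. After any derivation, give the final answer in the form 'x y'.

649 45

√208 → a₀=14, period (2,2,1,2,2,28); ℓ=6 even so k=5
k=0  a_k=14  p_k/q_k = 14/1
k=1  a_k=2  p_k/q_k = 29/2
…
k=3  a_k=1  p_k/q_k = 101/7
k=4  a_k=2  p_k/q_k = 274/19
k=5  a_k=2  p_k/q_k = 649/45
→ (649, 45).  Check: 649²=421201, 208·45²=421200, difference 1.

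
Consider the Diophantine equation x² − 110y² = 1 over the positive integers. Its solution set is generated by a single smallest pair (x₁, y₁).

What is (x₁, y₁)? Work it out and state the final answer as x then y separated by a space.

21 2

[10; 2,20] for √110; ℓ=2 ⇒ convergent index 1
a_0=10:  p_0=10·1+0=10,  q_0=10·0+1=1
a_1=2:  p_1=2·10+1=21,  q_1=2·1+0=2
→ (21, 2).  Check: 21²=441, 110·2²=440, difference 1.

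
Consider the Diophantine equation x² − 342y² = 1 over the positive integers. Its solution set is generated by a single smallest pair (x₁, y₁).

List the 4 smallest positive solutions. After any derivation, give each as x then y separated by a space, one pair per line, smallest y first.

37 2
2737 148
202501 10950
14982337 810152

d=342: √d = [18; 2,36] (ℓ=2, even), read p_1/q_1
step 0: (18, 1)  from 18·(1,0) + (0,1)
step 1: (37, 2)  from 2·(18,1) + (1,0)
→ (37, 2).  Check: 37²=1369, 342·2²=1368, difference 1.
k=2:  x_2 = 37·37+342·2·2 = 2737,  y_2 = 37·2+2·37 = 148
k=3:  x_3 = 37·2737+342·2·148 = 202501,  y_3 = 37·148+2·2737 = 10950
k=4:  x_4 = 37·202501+342·2·10950 = 14982337,  y_4 = 37·10950+2·202501 = 810152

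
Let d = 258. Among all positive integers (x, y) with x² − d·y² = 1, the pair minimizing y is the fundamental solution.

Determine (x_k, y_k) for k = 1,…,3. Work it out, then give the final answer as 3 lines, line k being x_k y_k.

257 16
132097 8224
67897601 4227120

√258 = [16; 16,32, …], period ℓ=2 (even) → k=1
k=0  a_k=16  p_k/q_k = 16/1
k=1  a_k=16  p_k/q_k = 257/16
fundamental: x₁=257, y₁=16  (since 66049 − 258·256 = 1)
k=2:  x_2 = 257·257+258·16·16 = 132097,  y_2 = 257·16+16·257 = 8224
k=3:  x_3 = 257·132097+258·16·8224 = 67897601,  y_3 = 257·8224+16·132097 = 4227120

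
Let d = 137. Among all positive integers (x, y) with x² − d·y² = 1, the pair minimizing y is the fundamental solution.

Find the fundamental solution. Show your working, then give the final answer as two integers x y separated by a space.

6083073 519712

[11; 1,2,2,1,1,2,2,1,22] for √137; ℓ=9 ⇒ convergent index 17
k=0  a_k=11  p_k/q_k = 11/1
k=1  a_k=1  p_k/q_k = 12/1
k=2  a_k=2  p_k/q_k = 35/3
k=3  a_k=2  p_k/q_k = 82/7
…
k=5  a_k=1  p_k/q_k = 199/17
…
k=8  a_k=1  p_k/q_k = 1744/149
k=9  a_k=22  p_k/q_k = 39597/3383
k=10  a_k=1  p_k/q_k = 41341/3532
…
k=12  a_k=2  p_k/q_k = 285899/24426
…
k=14  a_k=1  p_k/q_k = 694077/59299
k=15  a_k=2  p_k/q_k = 1796332/153471
k=16  a_k=2  p_k/q_k = 4286741/366241
k=17  a_k=1  p_k/q_k = 6083073/519712
fundamental: x₁=6083073, y₁=519712  (since 37003777123329 − 137·270100562944 = 1)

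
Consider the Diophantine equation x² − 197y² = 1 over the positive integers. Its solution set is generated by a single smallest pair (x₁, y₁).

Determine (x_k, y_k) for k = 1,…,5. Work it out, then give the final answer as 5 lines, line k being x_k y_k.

393 28
308897 22008
242792649 17298260
190834713217 13596410352
149995841795913 10686761238412

√197 → a₀=14, period (28); ℓ=1 odd so k=1
i=0: a=14 ⇒ p=14, q=1
i=1: a=28 ⇒ p=393, q=28
→ (393, 28).  Check: 393²=154449, 197·28²=154448, difference 1.
n=2: (393,28)∘(393,28) = (393·393+197·28·28, 393·28+28·393) = (308897,22008)
n=3: (308897,22008)∘(393,28) = (393·308897+197·28·22008, 393·22008+28·308897) = (242792649,17298260)
n=4: (242792649,17298260)∘(393,28) = (393·242792649+197·28·17298260, 393·17298260+28·242792649) = (190834713217,13596410352)
n=5: (190834713217,13596410352)∘(393,28) = (393·190834713217+197·28·13596410352, 393·13596410352+28·190834713217) = (149995841795913,10686761238412)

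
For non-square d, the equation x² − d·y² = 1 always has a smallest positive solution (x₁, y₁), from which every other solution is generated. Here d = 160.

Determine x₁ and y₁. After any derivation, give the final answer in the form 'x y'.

[12; 1,1,1,5,1,1,1,24] for √160; ℓ=8 ⇒ convergent index 7
step 0: (12, 1)  from 12·(1,0) + (0,1)
step 1: (13, 1)  from 1·(12,1) + (1,0)
…
step 4: (215, 17)  from 5·(38,3) + (25,2)
…
step 6: (468, 37)  from 1·(253,20) + (215,17)
step 7: (721, 57)  from 1·(468,37) + (253,20)
fundamental: x₁=721, y₁=57  (since 519841 − 160·3249 = 1)

721 57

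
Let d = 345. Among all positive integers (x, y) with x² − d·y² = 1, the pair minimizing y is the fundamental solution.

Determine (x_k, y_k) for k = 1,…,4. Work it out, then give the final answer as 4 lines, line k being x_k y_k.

6761 364
91422241 4922008
1236211536041 66555391812
16716052298924161 899962003159856

[18; 1,1,2,1,6,1,2,1,1,36] for √345; ℓ=10 ⇒ convergent index 9
k=0  a_k=18  p_k/q_k = 18/1
…
k=6  a_k=1  p_k/q_k = 1003/54
…
k=8  a_k=1  p_k/q_k = 3882/209
k=9  a_k=1  p_k/q_k = 6761/364
→ (6761, 364).  Check: 6761²=45711121, 345·364²=45711120, difference 1.
k=2:  x_2 = 6761·6761+345·364·364 = 91422241,  y_2 = 6761·364+364·6761 = 4922008
k=3:  x_3 = 6761·91422241+345·364·4922008 = 1236211536041,  y_3 = 6761·4922008+364·91422241 = 66555391812
k=4:  x_4 = 6761·1236211536041+345·364·66555391812 = 16716052298924161,  y_4 = 6761·66555391812+364·1236211536041 = 899962003159856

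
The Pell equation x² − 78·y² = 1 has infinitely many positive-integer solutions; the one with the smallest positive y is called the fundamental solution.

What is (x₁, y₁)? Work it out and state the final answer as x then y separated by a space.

53 6

[8; 1,4,1,16] for √78; ℓ=4 ⇒ convergent index 3
k=0  a_k=8  p_k/q_k = 8/1
…
k=2  a_k=4  p_k/q_k = 44/5
k=3  a_k=1  p_k/q_k = 53/6
→ (53, 6).  Check: 53²=2809, 78·6²=2808, difference 1.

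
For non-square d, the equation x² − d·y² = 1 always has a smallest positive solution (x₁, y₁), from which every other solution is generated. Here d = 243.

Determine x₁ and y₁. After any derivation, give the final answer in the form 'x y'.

√243 = [15; 1,1,2,3,15,3,2,1,1,30, …], period ℓ=10 (even) → k=9
step 0: (15, 1)  from 15·(1,0) + (0,1)
step 1: (16, 1)  from 1·(15,1) + (1,0)
…
step 3: (78, 5)  from 2·(31,2) + (16,1)
step 4: (265, 17)  from 3·(78,5) + (31,2)
step 5: (4053, 260)  from 15·(265,17) + (78,5)
step 6: (12424, 797)  from 3·(4053,260) + (265,17)
step 7: (28901, 1854)  from 2·(12424,797) + (4053,260)
step 8: (41325, 2651)  from 1·(28901,1854) + (12424,797)
step 9: (70226, 4505)  from 1·(41325,2651) + (28901,1854)
(x₁, y₁) = (70226, 4505);  70226² − 243·4505² = 1 ✓

70226 4505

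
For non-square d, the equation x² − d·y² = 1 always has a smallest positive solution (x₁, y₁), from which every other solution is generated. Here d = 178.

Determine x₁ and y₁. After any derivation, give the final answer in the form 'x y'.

1601 120

√178 → a₀=13, period (2,1,12,1,2,26); ℓ=6 even so k=5
k=0  a_k=13  p_k/q_k = 13/1
k=1  a_k=2  p_k/q_k = 27/2
…
k=4  a_k=1  p_k/q_k = 547/41
k=5  a_k=2  p_k/q_k = 1601/120
(x₁, y₁) = (1601, 120);  1601² − 178·120² = 1 ✓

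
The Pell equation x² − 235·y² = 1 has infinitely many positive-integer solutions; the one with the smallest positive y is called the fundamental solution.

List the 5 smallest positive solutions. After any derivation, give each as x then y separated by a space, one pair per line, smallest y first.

√235 → a₀=15, period (3,30); ℓ=2 even so k=1
step 0: (15, 1)  from 15·(1,0) + (0,1)
step 1: (46, 3)  from 3·(15,1) + (1,0)
→ (46, 3).  Check: 46²=2116, 235·3²=2115, difference 1.
n=2: (46,3)∘(46,3) = (46·46+235·3·3, 46·3+3·46) = (4231,276)
n=3: (4231,276)∘(46,3) = (46·4231+235·3·276, 46·276+3·4231) = (389206,25389)
n=4: (389206,25389)∘(46,3) = (46·389206+235·3·25389, 46·25389+3·389206) = (35802721,2335512)
n=5: (35802721,2335512)∘(46,3) = (46·35802721+235·3·2335512, 46·2335512+3·35802721) = (3293461126,214841715)

46 3
4231 276
389206 25389
35802721 2335512
3293461126 214841715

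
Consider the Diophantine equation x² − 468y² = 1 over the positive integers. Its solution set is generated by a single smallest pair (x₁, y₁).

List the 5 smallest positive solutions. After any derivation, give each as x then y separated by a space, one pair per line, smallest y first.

√468 → a₀=21, period (1,1,1,2,1,1,1,42); ℓ=8 even so k=7
i=0: a=21 ⇒ p=21, q=1
…
i=2: a=1 ⇒ p=43, q=2
i=3: a=1 ⇒ p=65, q=3
i=4: a=2 ⇒ p=173, q=8
i=5: a=1 ⇒ p=238, q=11
i=6: a=1 ⇒ p=411, q=19
i=7: a=1 ⇒ p=649, q=30
fundamental: x₁=649, y₁=30  (since 421201 − 468·900 = 1)
k=2:  x_2 = 649·649+468·30·30 = 842401,  y_2 = 649·30+30·649 = 38940
k=3:  x_3 = 649·842401+468·30·38940 = 1093435849,  y_3 = 649·38940+30·842401 = 50544090
k=4:  x_4 = 649·1093435849+468·30·50544090 = 1419278889601,  y_4 = 649·50544090+30·1093435849 = 65606189880
k=5:  x_5 = 649·1419278889601+468·30·65606189880 = 1842222905266249,  y_5 = 649·65606189880+30·1419278889601 = 85156783920150

649 30
842401 38940
1093435849 50544090
1419278889601 65606189880
1842222905266249 85156783920150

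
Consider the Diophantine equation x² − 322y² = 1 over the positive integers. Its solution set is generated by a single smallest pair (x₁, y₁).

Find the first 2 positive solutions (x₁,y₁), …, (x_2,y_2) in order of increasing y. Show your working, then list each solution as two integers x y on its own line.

d=322: √d = [17; 1,16,1,34] (ℓ=4, even), read p_3/q_3
a_0=17:  p_0=17·1+0=17,  q_0=17·0+1=1
a_1=1:  p_1=1·17+1=18,  q_1=1·1+0=1
a_2=16:  p_2=16·18+17=305,  q_2=16·1+1=17
a_3=1:  p_3=1·305+18=323,  q_3=1·17+1=18
fundamental: x₁=323, y₁=18  (since 104329 − 322·324 = 1)
(x_2, y_2) = (323·323 + 322·18·18, 323·18 + 18·323) = (208657, 11628)

323 18
208657 11628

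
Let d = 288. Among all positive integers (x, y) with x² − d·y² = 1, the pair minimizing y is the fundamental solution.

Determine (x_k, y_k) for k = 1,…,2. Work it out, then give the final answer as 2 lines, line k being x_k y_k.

√288 → a₀=16, period (1,32); ℓ=2 even so k=1
step 0: (16, 1)  from 16·(1,0) + (0,1)
step 1: (17, 1)  from 1·(16,1) + (1,0)
(x₁, y₁) = (17, 1);  17² − 288·1² = 1 ✓
k=2:  x_2 = 17·17+288·1·1 = 577,  y_2 = 17·1+1·17 = 34

17 1
577 34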